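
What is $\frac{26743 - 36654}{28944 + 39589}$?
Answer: $- \frac{9911}{68533} \approx -0.14462$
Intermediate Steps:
$\frac{26743 - 36654}{28944 + 39589} = - \frac{9911}{68533}$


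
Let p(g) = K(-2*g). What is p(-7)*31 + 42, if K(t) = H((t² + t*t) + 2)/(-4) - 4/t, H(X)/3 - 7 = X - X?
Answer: -3629/28 ≈ -129.61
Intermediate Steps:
H(X) = 21 (H(X) = 21 + 3*(X - X) = 21 + 3*0 = 21 + 0 = 21)
K(t) = -21/4 - 4/t (K(t) = 21/(-4) - 4/t = 21*(-¼) - 4/t = -21/4 - 4/t)
p(g) = -21/4 + 2/g (p(g) = -21/4 - 4*(-1/(2*g)) = -21/4 - (-2)/g = -21/4 + 2/g)
p(-7)*31 + 42 = (-21/4 + 2/(-7))*31 + 42 = (-21/4 + 2*(-⅐))*31 + 42 = (-21/4 - 2/7)*31 + 42 = -155/28*31 + 42 = -4805/28 + 42 = -3629/28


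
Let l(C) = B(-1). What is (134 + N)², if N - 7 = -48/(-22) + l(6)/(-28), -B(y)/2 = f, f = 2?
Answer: 121793296/5929 ≈ 20542.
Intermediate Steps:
B(y) = -4 (B(y) = -2*2 = -4)
l(C) = -4
N = 718/77 (N = 7 + (-48/(-22) - 4/(-28)) = 7 + (-48*(-1/22) - 4*(-1/28)) = 7 + (24/11 + ⅐) = 7 + 179/77 = 718/77 ≈ 9.3247)
(134 + N)² = (134 + 718/77)² = (11036/77)² = 121793296/5929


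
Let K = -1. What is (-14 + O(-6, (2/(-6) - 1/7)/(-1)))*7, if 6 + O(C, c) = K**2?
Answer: -133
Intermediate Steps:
O(C, c) = -5 (O(C, c) = -6 + (-1)**2 = -6 + 1 = -5)
(-14 + O(-6, (2/(-6) - 1/7)/(-1)))*7 = (-14 - 5)*7 = -19*7 = -133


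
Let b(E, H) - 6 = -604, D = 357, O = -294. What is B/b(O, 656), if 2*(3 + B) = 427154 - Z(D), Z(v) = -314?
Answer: -213731/598 ≈ -357.41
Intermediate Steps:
B = 213731 (B = -3 + (427154 - 1*(-314))/2 = -3 + (427154 + 314)/2 = -3 + (1/2)*427468 = -3 + 213734 = 213731)
b(E, H) = -598 (b(E, H) = 6 - 604 = -598)
B/b(O, 656) = 213731/(-598) = 213731*(-1/598) = -213731/598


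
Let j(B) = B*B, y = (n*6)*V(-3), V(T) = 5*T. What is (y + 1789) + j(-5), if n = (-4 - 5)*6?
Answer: 6674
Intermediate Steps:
n = -54 (n = -9*6 = -54)
y = 4860 (y = (-54*6)*(5*(-3)) = -324*(-15) = 4860)
j(B) = B²
(y + 1789) + j(-5) = (4860 + 1789) + (-5)² = 6649 + 25 = 6674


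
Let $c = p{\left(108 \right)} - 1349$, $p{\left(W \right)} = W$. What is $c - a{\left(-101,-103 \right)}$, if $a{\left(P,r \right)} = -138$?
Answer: $-1103$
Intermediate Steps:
$c = -1241$ ($c = 108 - 1349 = -1241$)
$c - a{\left(-101,-103 \right)} = -1241 - -138 = -1241 + 138 = -1103$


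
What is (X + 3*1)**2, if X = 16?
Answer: 361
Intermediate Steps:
(X + 3*1)**2 = (16 + 3*1)**2 = (16 + 3)**2 = 19**2 = 361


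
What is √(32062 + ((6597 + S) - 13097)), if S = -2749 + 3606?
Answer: √26419 ≈ 162.54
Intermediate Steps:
S = 857
√(32062 + ((6597 + S) - 13097)) = √(32062 + ((6597 + 857) - 13097)) = √(32062 + (7454 - 13097)) = √(32062 - 5643) = √26419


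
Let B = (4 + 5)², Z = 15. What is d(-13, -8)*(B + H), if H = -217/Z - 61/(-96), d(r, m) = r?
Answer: -139711/160 ≈ -873.19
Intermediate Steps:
B = 81 (B = 9² = 81)
H = -2213/160 (H = -217/15 - 61/(-96) = -217*1/15 - 61*(-1/96) = -217/15 + 61/96 = -2213/160 ≈ -13.831)
d(-13, -8)*(B + H) = -13*(81 - 2213/160) = -13*10747/160 = -139711/160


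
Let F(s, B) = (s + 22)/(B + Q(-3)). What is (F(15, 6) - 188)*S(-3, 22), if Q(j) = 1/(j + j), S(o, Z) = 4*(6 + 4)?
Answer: -50864/7 ≈ -7266.3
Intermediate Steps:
S(o, Z) = 40 (S(o, Z) = 4*10 = 40)
Q(j) = 1/(2*j)
F(s, B) = (22 + s)/(-1/6 + B) (F(s, B) = (s + 22)/(B + (1/2)/(-3)) = (22 + s)/(B + (1/2)*(-1/3)) = (22 + s)/(B - 1/6) = (22 + s)/(-1/6 + B))
(F(15, 6) - 188)*S(-3, 22) = (6*(22 + 15)/(-1 + 6*6) - 188)*40 = (6*37/(-1 + 36) - 188)*40 = (6*37/35 - 188)*40 = (6*(1/35)*37 - 188)*40 = (222/35 - 188)*40 = -6358/35*40 = -50864/7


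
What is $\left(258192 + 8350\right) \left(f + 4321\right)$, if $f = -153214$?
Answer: $-39686238006$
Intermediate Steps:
$\left(258192 + 8350\right) \left(f + 4321\right) = \left(258192 + 8350\right) \left(-153214 + 4321\right) = 266542 \left(-148893\right) = -39686238006$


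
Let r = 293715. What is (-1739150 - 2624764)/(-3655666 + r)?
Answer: 4363914/3361951 ≈ 1.2980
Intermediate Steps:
(-1739150 - 2624764)/(-3655666 + r) = (-1739150 - 2624764)/(-3655666 + 293715) = -4363914/(-3361951) = -4363914*(-1/3361951) = 4363914/3361951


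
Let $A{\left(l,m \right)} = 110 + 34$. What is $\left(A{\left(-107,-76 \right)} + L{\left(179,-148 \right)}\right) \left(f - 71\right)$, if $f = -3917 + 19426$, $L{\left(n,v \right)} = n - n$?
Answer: $2223072$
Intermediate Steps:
$A{\left(l,m \right)} = 144$
$L{\left(n,v \right)} = 0$
$f = 15509$
$\left(A{\left(-107,-76 \right)} + L{\left(179,-148 \right)}\right) \left(f - 71\right) = \left(144 + 0\right) \left(15509 - 71\right) = 144 \cdot 15438 = 2223072$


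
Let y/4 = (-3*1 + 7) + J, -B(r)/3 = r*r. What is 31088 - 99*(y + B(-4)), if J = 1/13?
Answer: 444932/13 ≈ 34226.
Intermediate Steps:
B(r) = -3*r² (B(r) = -3*r*r = -3*r²)
J = 1/13 ≈ 0.076923
y = 212/13 (y = 4*((-3*1 + 7) + 1/13) = 4*((-3 + 7) + 1/13) = 4*(4 + 1/13) = 4*(53/13) = 212/13 ≈ 16.308)
31088 - 99*(y + B(-4)) = 31088 - 99*(212/13 - 3*(-4)²) = 31088 - 99*(212/13 - 3*16) = 31088 - 99*(212/13 - 48) = 31088 - 99*(-412)/13 = 31088 - 1*(-40788/13) = 31088 + 40788/13 = 444932/13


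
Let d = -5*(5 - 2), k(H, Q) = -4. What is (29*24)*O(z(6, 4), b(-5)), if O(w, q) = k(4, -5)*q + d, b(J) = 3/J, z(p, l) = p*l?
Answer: -43848/5 ≈ -8769.6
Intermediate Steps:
z(p, l) = l*p
d = -15 (d = -5*3 = -15)
O(w, q) = -15 - 4*q (O(w, q) = -4*q - 15 = -15 - 4*q)
(29*24)*O(z(6, 4), b(-5)) = (29*24)*(-15 - 12/(-5)) = 696*(-15 - 12*(-1)/5) = 696*(-15 - 4*(-⅗)) = 696*(-15 + 12/5) = 696*(-63/5) = -43848/5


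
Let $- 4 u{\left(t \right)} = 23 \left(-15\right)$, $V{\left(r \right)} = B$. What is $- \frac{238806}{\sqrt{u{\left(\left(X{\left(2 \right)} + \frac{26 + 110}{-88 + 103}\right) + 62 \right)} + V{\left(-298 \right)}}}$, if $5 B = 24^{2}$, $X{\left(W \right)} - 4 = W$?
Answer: $- \frac{159204 \sqrt{20145}}{1343} \approx -16825.0$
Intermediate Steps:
$X{\left(W \right)} = 4 + W$
$B = \frac{576}{5}$ ($B = \frac{24^{2}}{5} = \frac{1}{5} \cdot 576 = \frac{576}{5} \approx 115.2$)
$V{\left(r \right)} = \frac{576}{5}$
$u{\left(t \right)} = \frac{345}{4}$ ($u{\left(t \right)} = - \frac{23 \left(-15\right)}{4} = \left(- \frac{1}{4}\right) \left(-345\right) = \frac{345}{4}$)
$- \frac{238806}{\sqrt{u{\left(\left(X{\left(2 \right)} + \frac{26 + 110}{-88 + 103}\right) + 62 \right)} + V{\left(-298 \right)}}} = - \frac{238806}{\sqrt{\frac{345}{4} + \frac{576}{5}}} = - \frac{238806}{\sqrt{\frac{4029}{20}}} = - \frac{238806}{\frac{1}{10} \sqrt{20145}} = - 238806 \frac{2 \sqrt{20145}}{4029} = - \frac{159204 \sqrt{20145}}{1343}$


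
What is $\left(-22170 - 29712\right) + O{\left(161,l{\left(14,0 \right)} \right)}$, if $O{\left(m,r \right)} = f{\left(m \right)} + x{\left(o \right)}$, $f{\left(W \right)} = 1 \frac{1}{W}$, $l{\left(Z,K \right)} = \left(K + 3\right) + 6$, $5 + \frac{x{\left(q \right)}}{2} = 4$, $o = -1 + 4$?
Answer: $- \frac{8353323}{161} \approx -51884.0$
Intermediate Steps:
$o = 3$
$x{\left(q \right)} = -2$ ($x{\left(q \right)} = -10 + 2 \cdot 4 = -10 + 8 = -2$)
$l{\left(Z,K \right)} = 9 + K$ ($l{\left(Z,K \right)} = \left(3 + K\right) + 6 = 9 + K$)
$f{\left(W \right)} = \frac{1}{W}$
$O{\left(m,r \right)} = -2 + \frac{1}{m}$ ($O{\left(m,r \right)} = \frac{1}{m} - 2 = -2 + \frac{1}{m}$)
$\left(-22170 - 29712\right) + O{\left(161,l{\left(14,0 \right)} \right)} = \left(-22170 - 29712\right) - \left(2 - \frac{1}{161}\right) = -51882 + \left(-2 + \frac{1}{161}\right) = -51882 - \frac{321}{161} = - \frac{8353323}{161}$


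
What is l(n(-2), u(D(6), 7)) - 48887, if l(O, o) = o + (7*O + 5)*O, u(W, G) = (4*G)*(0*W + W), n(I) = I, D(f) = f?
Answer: -48701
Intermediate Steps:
u(W, G) = 4*G*W (u(W, G) = (4*G)*(0 + W) = (4*G)*W = 4*G*W)
l(O, o) = o + O*(5 + 7*O) (l(O, o) = o + (5 + 7*O)*O = o + O*(5 + 7*O))
l(n(-2), u(D(6), 7)) - 48887 = (4*7*6 + 5*(-2) + 7*(-2)²) - 48887 = (168 - 10 + 7*4) - 48887 = (168 - 10 + 28) - 48887 = 186 - 48887 = -48701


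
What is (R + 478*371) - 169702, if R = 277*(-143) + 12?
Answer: -31963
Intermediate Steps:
R = -39599 (R = -39611 + 12 = -39599)
(R + 478*371) - 169702 = (-39599 + 478*371) - 169702 = (-39599 + 177338) - 169702 = 137739 - 169702 = -31963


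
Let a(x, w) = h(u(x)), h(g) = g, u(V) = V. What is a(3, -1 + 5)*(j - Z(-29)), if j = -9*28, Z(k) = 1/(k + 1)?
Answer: -21165/28 ≈ -755.89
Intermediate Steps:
Z(k) = 1/(1 + k)
j = -252
a(x, w) = x
a(3, -1 + 5)*(j - Z(-29)) = 3*(-252 - 1/(1 - 29)) = 3*(-252 - 1/(-28)) = 3*(-252 - 1*(-1/28)) = 3*(-252 + 1/28) = 3*(-7055/28) = -21165/28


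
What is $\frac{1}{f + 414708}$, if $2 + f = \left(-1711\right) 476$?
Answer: $- \frac{1}{399730} \approx -2.5017 \cdot 10^{-6}$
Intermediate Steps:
$f = -814438$ ($f = -2 - 814436 = -814438$)
$\frac{1}{f + 414708} = \frac{1}{-814438 + 414708} = \frac{1}{-399730} = - \frac{1}{399730}$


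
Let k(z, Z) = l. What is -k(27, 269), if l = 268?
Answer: -268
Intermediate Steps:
k(z, Z) = 268
-k(27, 269) = -1*268 = -268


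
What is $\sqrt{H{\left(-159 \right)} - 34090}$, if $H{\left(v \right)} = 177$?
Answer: $i \sqrt{33913} \approx 184.15 i$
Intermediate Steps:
$\sqrt{H{\left(-159 \right)} - 34090} = \sqrt{177 - 34090} = \sqrt{-33913} = i \sqrt{33913}$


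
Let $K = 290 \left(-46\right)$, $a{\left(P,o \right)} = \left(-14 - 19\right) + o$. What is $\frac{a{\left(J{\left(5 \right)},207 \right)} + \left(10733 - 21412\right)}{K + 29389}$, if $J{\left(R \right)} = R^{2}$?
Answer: $- \frac{955}{1459} \approx -0.65456$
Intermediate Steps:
$a{\left(P,o \right)} = -33 + o$
$K = -13340$
$\frac{a{\left(J{\left(5 \right)},207 \right)} + \left(10733 - 21412\right)}{K + 29389} = \frac{\left(-33 + 207\right) + \left(10733 - 21412\right)}{-13340 + 29389} = \frac{174 - 10679}{16049} = \left(-10505\right) \frac{1}{16049} = - \frac{955}{1459}$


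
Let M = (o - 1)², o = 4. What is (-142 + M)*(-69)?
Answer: 9177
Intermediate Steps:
M = 9 (M = (4 - 1)² = 3² = 9)
(-142 + M)*(-69) = (-142 + 9)*(-69) = -133*(-69) = 9177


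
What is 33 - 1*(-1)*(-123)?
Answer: -90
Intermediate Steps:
33 - 1*(-1)*(-123) = 33 + 1*(-123) = 33 - 123 = -90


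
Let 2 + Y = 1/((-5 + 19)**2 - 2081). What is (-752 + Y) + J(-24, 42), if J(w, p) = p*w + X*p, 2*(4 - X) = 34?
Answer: -4350581/1885 ≈ -2308.0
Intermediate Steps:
X = -13 (X = 4 - 1/2*34 = 4 - 17 = -13)
Y = -3771/1885 (Y = -2 + 1/((-5 + 19)**2 - 2081) = -2 + 1/(14**2 - 2081) = -2 + 1/(196 - 2081) = -2 + 1/(-1885) = -2 - 1/1885 = -3771/1885 ≈ -2.0005)
J(w, p) = -13*p + p*w (J(w, p) = p*w - 13*p = -13*p + p*w)
(-752 + Y) + J(-24, 42) = (-752 - 3771/1885) + 42*(-13 - 24) = -1421291/1885 + 42*(-37) = -1421291/1885 - 1554 = -4350581/1885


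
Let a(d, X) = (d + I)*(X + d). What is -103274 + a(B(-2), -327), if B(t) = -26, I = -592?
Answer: 114880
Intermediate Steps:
a(d, X) = (-592 + d)*(X + d) (a(d, X) = (d - 592)*(X + d) = (-592 + d)*(X + d))
-103274 + a(B(-2), -327) = -103274 + ((-26)**2 - 592*(-327) - 592*(-26) - 327*(-26)) = -103274 + (676 + 193584 + 15392 + 8502) = -103274 + 218154 = 114880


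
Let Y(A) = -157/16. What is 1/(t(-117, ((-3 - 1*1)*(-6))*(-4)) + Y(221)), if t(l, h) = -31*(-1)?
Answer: 16/339 ≈ 0.047198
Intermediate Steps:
Y(A) = -157/16 (Y(A) = -157*1/16 = -157/16)
t(l, h) = 31
1/(t(-117, ((-3 - 1*1)*(-6))*(-4)) + Y(221)) = 1/(31 - 157/16) = 1/(339/16) = 16/339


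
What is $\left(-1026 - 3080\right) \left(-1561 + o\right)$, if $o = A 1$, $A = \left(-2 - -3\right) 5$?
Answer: $6388936$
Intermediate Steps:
$A = 5$ ($A = \left(-2 + 3\right) 5 = 1 \cdot 5 = 5$)
$o = 5$ ($o = 5 \cdot 1 = 5$)
$\left(-1026 - 3080\right) \left(-1561 + o\right) = \left(-1026 - 3080\right) \left(-1561 + 5\right) = \left(-4106\right) \left(-1556\right) = 6388936$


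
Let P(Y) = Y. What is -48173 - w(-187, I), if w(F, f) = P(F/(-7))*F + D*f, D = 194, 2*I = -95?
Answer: -237737/7 ≈ -33962.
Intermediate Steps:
I = -95/2 (I = (½)*(-95) = -95/2 ≈ -47.500)
w(F, f) = 194*f - F²/7 (w(F, f) = (F/(-7))*F + 194*f = (F*(-⅐))*F + 194*f = (-F/7)*F + 194*f = -F²/7 + 194*f = 194*f - F²/7)
-48173 - w(-187, I) = -48173 - (194*(-95/2) - ⅐*(-187)²) = -48173 - (-9215 - ⅐*34969) = -48173 - (-9215 - 34969/7) = -48173 - 1*(-99474/7) = -48173 + 99474/7 = -237737/7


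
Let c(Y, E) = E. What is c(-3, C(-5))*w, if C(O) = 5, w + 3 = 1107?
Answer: 5520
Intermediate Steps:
w = 1104 (w = -3 + 1107 = 1104)
c(-3, C(-5))*w = 5*1104 = 5520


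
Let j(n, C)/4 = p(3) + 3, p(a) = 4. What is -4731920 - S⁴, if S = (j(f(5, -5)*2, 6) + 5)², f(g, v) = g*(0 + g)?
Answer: -1406413350161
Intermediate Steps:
f(g, v) = g² (f(g, v) = g*g = g²)
j(n, C) = 28 (j(n, C) = 4*(4 + 3) = 4*7 = 28)
S = 1089 (S = (28 + 5)² = 33² = 1089)
-4731920 - S⁴ = -4731920 - 1*1089⁴ = -4731920 - 1*1406408618241 = -4731920 - 1406408618241 = -1406413350161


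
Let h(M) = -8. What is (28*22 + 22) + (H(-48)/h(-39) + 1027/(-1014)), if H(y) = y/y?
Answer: 198701/312 ≈ 636.86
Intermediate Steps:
H(y) = 1
(28*22 + 22) + (H(-48)/h(-39) + 1027/(-1014)) = (28*22 + 22) + (1/(-8) + 1027/(-1014)) = (616 + 22) + (1*(-⅛) + 1027*(-1/1014)) = 638 + (-⅛ - 79/78) = 638 - 355/312 = 198701/312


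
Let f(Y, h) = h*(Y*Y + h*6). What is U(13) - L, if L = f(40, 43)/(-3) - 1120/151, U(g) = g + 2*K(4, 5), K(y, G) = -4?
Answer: 12069619/453 ≈ 26644.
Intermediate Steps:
f(Y, h) = h*(Y² + 6*h)
U(g) = -8 + g (U(g) = g + 2*(-4) = g - 8 = -8 + g)
L = -12067354/453 (L = (43*(40² + 6*43))/(-3) - 1120/151 = (43*(1600 + 258))*(-⅓) - 1120*1/151 = (43*1858)*(-⅓) - 1120/151 = 79894*(-⅓) - 1120/151 = -79894/3 - 1120/151 = -12067354/453 ≈ -26639.)
U(13) - L = (-8 + 13) - 1*(-12067354/453) = 5 + 12067354/453 = 12069619/453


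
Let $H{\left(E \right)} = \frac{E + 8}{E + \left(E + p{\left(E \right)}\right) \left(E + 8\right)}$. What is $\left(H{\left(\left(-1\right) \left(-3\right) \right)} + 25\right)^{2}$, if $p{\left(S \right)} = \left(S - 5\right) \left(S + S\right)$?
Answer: $\frac{5707321}{9216} \approx 619.28$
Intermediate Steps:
$p{\left(S \right)} = 2 S \left(-5 + S\right)$ ($p{\left(S \right)} = \left(-5 + S\right) 2 S = 2 S \left(-5 + S\right)$)
$H{\left(E \right)} = \frac{8 + E}{E + \left(8 + E\right) \left(E + 2 E \left(-5 + E\right)\right)}$ ($H{\left(E \right)} = \frac{E + 8}{E + \left(E + 2 E \left(-5 + E\right)\right) \left(E + 8\right)} = \frac{8 + E}{E + \left(E + 2 E \left(-5 + E\right)\right) \left(8 + E\right)} = \frac{8 + E}{E + \left(8 + E\right) \left(E + 2 E \left(-5 + E\right)\right)}$)
$\left(H{\left(\left(-1\right) \left(-3\right) \right)} + 25\right)^{2} = \left(\frac{8 - -3}{\left(-1\right) \left(-3\right) \left(-71 + 2 \left(\left(-1\right) \left(-3\right)\right)^{2} + 7 \left(\left(-1\right) \left(-3\right)\right)\right)} + 25\right)^{2} = \left(\frac{8 + 3}{3 \left(-71 + 2 \cdot 3^{2} + 7 \cdot 3\right)} + 25\right)^{2} = \left(\frac{1}{3} \frac{1}{-71 + 2 \cdot 9 + 21} \cdot 11 + 25\right)^{2} = \left(\frac{1}{3} \frac{1}{-71 + 18 + 21} \cdot 11 + 25\right)^{2} = \left(\frac{1}{3} \frac{1}{-32} \cdot 11 + 25\right)^{2} = \left(\frac{1}{3} \left(- \frac{1}{32}\right) 11 + 25\right)^{2} = \left(- \frac{11}{96} + 25\right)^{2} = \left(\frac{2389}{96}\right)^{2} = \frac{5707321}{9216}$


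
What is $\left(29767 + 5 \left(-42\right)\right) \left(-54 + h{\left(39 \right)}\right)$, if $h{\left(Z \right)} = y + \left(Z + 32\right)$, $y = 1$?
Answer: $532026$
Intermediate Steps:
$h{\left(Z \right)} = 33 + Z$ ($h{\left(Z \right)} = 1 + \left(Z + 32\right) = 1 + \left(32 + Z\right) = 33 + Z$)
$\left(29767 + 5 \left(-42\right)\right) \left(-54 + h{\left(39 \right)}\right) = \left(29767 + 5 \left(-42\right)\right) \left(-54 + \left(33 + 39\right)\right) = \left(29767 - 210\right) \left(-54 + 72\right) = 29557 \cdot 18 = 532026$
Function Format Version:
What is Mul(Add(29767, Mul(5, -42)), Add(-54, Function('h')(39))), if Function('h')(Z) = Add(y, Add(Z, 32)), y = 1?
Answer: 532026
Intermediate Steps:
Function('h')(Z) = Add(33, Z) (Function('h')(Z) = Add(1, Add(Z, 32)) = Add(1, Add(32, Z)) = Add(33, Z))
Mul(Add(29767, Mul(5, -42)), Add(-54, Function('h')(39))) = Mul(Add(29767, Mul(5, -42)), Add(-54, Add(33, 39))) = Mul(Add(29767, -210), Add(-54, 72)) = Mul(29557, 18) = 532026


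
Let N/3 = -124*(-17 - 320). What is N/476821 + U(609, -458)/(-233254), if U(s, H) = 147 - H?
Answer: 28953177751/111220405534 ≈ 0.26032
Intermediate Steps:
N = 125364 (N = 3*(-124*(-17 - 320)) = 3*(-124*(-337)) = 3*41788 = 125364)
N/476821 + U(609, -458)/(-233254) = 125364/476821 + (147 - 1*(-458))/(-233254) = 125364*(1/476821) + (147 + 458)*(-1/233254) = 125364/476821 + 605*(-1/233254) = 125364/476821 - 605/233254 = 28953177751/111220405534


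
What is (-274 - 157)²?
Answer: 185761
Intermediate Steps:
(-274 - 157)² = (-431)² = 185761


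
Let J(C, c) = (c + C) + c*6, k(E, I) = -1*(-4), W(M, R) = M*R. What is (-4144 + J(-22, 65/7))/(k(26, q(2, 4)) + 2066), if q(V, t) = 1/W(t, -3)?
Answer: -1367/690 ≈ -1.9812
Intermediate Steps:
q(V, t) = -1/(3*t) (q(V, t) = 1/(t*(-3)) = 1/(-3*t) = -1/(3*t))
k(E, I) = 4
J(C, c) = C + 7*c (J(C, c) = (C + c) + 6*c = C + 7*c)
(-4144 + J(-22, 65/7))/(k(26, q(2, 4)) + 2066) = (-4144 + (-22 + 7*(65/7)))/(4 + 2066) = (-4144 + (-22 + 7*(65*(1/7))))/2070 = (-4144 + (-22 + 7*(65/7)))*(1/2070) = (-4144 + (-22 + 65))*(1/2070) = (-4144 + 43)*(1/2070) = -4101*1/2070 = -1367/690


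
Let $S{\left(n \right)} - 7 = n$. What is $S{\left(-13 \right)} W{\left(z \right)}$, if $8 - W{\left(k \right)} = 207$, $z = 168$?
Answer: $1194$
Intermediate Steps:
$W{\left(k \right)} = -199$ ($W{\left(k \right)} = 8 - 207 = -199$)
$S{\left(n \right)} = 7 + n$
$S{\left(-13 \right)} W{\left(z \right)} = \left(7 - 13\right) \left(-199\right) = \left(-6\right) \left(-199\right) = 1194$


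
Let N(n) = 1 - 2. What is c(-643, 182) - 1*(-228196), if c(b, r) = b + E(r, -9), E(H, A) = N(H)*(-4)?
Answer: 227557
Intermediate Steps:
N(n) = -1
E(H, A) = 4 (E(H, A) = -1*(-4) = 4)
c(b, r) = 4 + b (c(b, r) = b + 4 = 4 + b)
c(-643, 182) - 1*(-228196) = (4 - 643) - 1*(-228196) = -639 + 228196 = 227557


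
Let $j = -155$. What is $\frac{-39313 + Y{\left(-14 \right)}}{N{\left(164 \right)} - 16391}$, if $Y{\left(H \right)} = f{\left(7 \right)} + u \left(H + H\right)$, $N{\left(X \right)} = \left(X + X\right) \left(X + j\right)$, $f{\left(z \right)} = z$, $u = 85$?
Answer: $\frac{41686}{13439} \approx 3.1019$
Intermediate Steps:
$N{\left(X \right)} = 2 X \left(-155 + X\right)$ ($N{\left(X \right)} = \left(X + X\right) \left(X - 155\right) = 2 X \left(-155 + X\right)$)
$Y{\left(H \right)} = 7 + 170 H$ ($Y{\left(H \right)} = 7 + 85 \left(H + H\right) = 7 + 85 \cdot 2 H = 7 + 170 H$)
$\frac{-39313 + Y{\left(-14 \right)}}{N{\left(164 \right)} - 16391} = \frac{-39313 + \left(7 + 170 \left(-14\right)\right)}{2 \cdot 164 \left(-155 + 164\right) - 16391} = \frac{-39313 + \left(7 - 2380\right)}{2 \cdot 164 \cdot 9 - 16391} = \frac{-39313 - 2373}{2952 - 16391} = - \frac{41686}{-13439} = \left(-41686\right) \left(- \frac{1}{13439}\right) = \frac{41686}{13439}$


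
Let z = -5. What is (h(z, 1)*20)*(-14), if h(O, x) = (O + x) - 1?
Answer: 1400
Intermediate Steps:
h(O, x) = -1 + O + x
(h(z, 1)*20)*(-14) = ((-1 - 5 + 1)*20)*(-14) = -5*20*(-14) = -100*(-14) = 1400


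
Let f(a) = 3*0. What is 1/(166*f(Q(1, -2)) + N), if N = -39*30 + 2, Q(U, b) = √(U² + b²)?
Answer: -1/1168 ≈ -0.00085616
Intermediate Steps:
f(a) = 0
N = -1168 (N = -1170 + 2 = -1168)
1/(166*f(Q(1, -2)) + N) = 1/(166*0 - 1168) = 1/(0 - 1168) = 1/(-1168) = -1/1168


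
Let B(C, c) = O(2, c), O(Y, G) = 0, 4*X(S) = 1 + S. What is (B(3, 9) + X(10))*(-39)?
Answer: -429/4 ≈ -107.25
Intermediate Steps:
X(S) = ¼ + S/4 (X(S) = (1 + S)/4 = ¼ + S/4)
B(C, c) = 0
(B(3, 9) + X(10))*(-39) = (0 + (¼ + (¼)*10))*(-39) = (0 + (¼ + 5/2))*(-39) = (0 + 11/4)*(-39) = (11/4)*(-39) = -429/4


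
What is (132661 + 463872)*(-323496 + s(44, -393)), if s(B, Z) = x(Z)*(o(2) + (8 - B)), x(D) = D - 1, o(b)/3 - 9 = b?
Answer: -192270937362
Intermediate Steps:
o(b) = 27 + 3*b
x(D) = -1 + D
s(B, Z) = (-1 + Z)*(41 - B) (s(B, Z) = (-1 + Z)*((27 + 3*2) + (8 - B)) = (-1 + Z)*((27 + 6) + (8 - B)) = (-1 + Z)*(33 + (8 - B)) = (-1 + Z)*(41 - B))
(132661 + 463872)*(-323496 + s(44, -393)) = (132661 + 463872)*(-323496 - (-1 - 393)*(-41 + 44)) = 596533*(-323496 - 1*(-394)*3) = 596533*(-323496 + 1182) = 596533*(-322314) = -192270937362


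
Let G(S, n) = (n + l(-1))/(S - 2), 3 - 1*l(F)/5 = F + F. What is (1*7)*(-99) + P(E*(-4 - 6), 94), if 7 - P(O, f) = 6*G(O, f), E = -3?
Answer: -1423/2 ≈ -711.50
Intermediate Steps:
l(F) = 15 - 10*F (l(F) = 15 - 5*(F + F) = 15 - 10*F)
G(S, n) = (25 + n)/(-2 + S) (G(S, n) = (n + (15 - 10*(-1)))/(S - 2) = (n + (15 + 10))/(-2 + S) = (n + 25)/(-2 + S) = (25 + n)/(-2 + S))
P(O, f) = 7 - 6*(25 + f)/(-2 + O)
(1*7)*(-99) + P(E*(-4 - 6), 94) = (1*7)*(-99) + (-164 - 6*94 + 7*(-3*(-4 - 6)))/(-2 - 3*(-4 - 6)) = 7*(-99) + (-164 - 564 + 7*(-3*(-10)))/(-2 - 3*(-10)) = -693 + (-164 - 564 + 7*30)/(-2 + 30) = -693 + (-164 - 564 + 210)/28 = -693 + (1/28)*(-518) = -693 - 37/2 = -1423/2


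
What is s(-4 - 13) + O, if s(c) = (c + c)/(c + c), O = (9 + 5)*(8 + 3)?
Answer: 155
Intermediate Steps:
O = 154 (O = 14*11 = 154)
s(c) = 1 (s(c) = (2*c)/((2*c)) = (2*c)*(1/(2*c)) = 1)
s(-4 - 13) + O = 1 + 154 = 155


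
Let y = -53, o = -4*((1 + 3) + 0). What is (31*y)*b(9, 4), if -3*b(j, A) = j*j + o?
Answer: 106795/3 ≈ 35598.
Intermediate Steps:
o = -16 (o = -4*(4 + 0) = -4*4 = -16)
b(j, A) = 16/3 - j**2/3 (b(j, A) = -(j*j - 16)/3 = -(j**2 - 16)/3 = -(-16 + j**2)/3 = 16/3 - j**2/3)
(31*y)*b(9, 4) = (31*(-53))*(16/3 - 1/3*9**2) = -1643*(16/3 - 1/3*81) = -1643*(16/3 - 27) = -1643*(-65/3) = 106795/3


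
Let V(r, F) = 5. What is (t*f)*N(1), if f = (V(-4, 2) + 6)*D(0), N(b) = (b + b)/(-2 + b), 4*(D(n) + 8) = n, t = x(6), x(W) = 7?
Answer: 1232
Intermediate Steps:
t = 7
D(n) = -8 + n/4
N(b) = 2*b/(-2 + b) (N(b) = (2*b)/(-2 + b) = 2*b/(-2 + b))
f = -88 (f = (5 + 6)*(-8 + (1/4)*0) = 11*(-8 + 0) = 11*(-8) = -88)
(t*f)*N(1) = (7*(-88))*(2*1/(-2 + 1)) = -1232/(-1) = -1232*(-1) = -616*(-2) = 1232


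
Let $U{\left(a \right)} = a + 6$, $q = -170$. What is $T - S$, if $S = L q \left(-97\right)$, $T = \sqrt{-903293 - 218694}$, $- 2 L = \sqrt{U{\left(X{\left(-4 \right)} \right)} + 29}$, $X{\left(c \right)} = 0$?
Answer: $8245 \sqrt{35} + i \sqrt{1121987} \approx 48778.0 + 1059.2 i$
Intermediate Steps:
$U{\left(a \right)} = 6 + a$
$L = - \frac{\sqrt{35}}{2}$ ($L = - \frac{\sqrt{\left(6 + 0\right) + 29}}{2} = - \frac{\sqrt{6 + 29}}{2} = - \frac{\sqrt{35}}{2} \approx -2.958$)
$T = i \sqrt{1121987}$ ($T = \sqrt{-1121987} = i \sqrt{1121987} \approx 1059.2 i$)
$S = - 8245 \sqrt{35}$ ($S = - \frac{\sqrt{35}}{2} \left(-170\right) \left(-97\right) = 85 \sqrt{35} \left(-97\right) = - 8245 \sqrt{35} \approx -48778.0$)
$T - S = i \sqrt{1121987} - - 8245 \sqrt{35} = i \sqrt{1121987} + 8245 \sqrt{35} = 8245 \sqrt{35} + i \sqrt{1121987}$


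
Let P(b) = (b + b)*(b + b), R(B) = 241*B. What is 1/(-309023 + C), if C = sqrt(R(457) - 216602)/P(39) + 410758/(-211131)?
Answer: -6294930503133224408976/1945290555735788281869473081 - 3348175359204*I*sqrt(106465)/1945290555735788281869473081 ≈ -3.236e-6 - 5.616e-13*I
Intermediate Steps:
P(b) = 4*b**2 (P(b) = (2*b)*(2*b) = 4*b**2)
C = -410758/211131 + I*sqrt(106465)/6084 (C = sqrt(241*457 - 216602)/((4*39**2)) + 410758/(-211131) = sqrt(110137 - 216602)/((4*1521)) + 410758*(-1/211131) = sqrt(-106465)/6084 - 410758/211131 = (I*sqrt(106465))*(1/6084) - 410758/211131 = I*sqrt(106465)/6084 - 410758/211131 = -410758/211131 + I*sqrt(106465)/6084 ≈ -1.9455 + 0.053631*I)
1/(-309023 + C) = 1/(-309023 + (-410758/211131 + I*sqrt(106465)/6084)) = 1/(-65244745771/211131 + I*sqrt(106465)/6084)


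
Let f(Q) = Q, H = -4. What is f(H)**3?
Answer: -64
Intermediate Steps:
f(H)**3 = (-4)**3 = -64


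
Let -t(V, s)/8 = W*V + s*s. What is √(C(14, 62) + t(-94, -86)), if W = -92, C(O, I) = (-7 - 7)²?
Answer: 2*I*√32039 ≈ 357.99*I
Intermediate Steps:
C(O, I) = 196 (C(O, I) = (-14)² = 196)
t(V, s) = -8*s² + 736*V (t(V, s) = -8*(-92*V + s*s) = -8*(-92*V + s²) = -8*(s² - 92*V) = -8*s² + 736*V)
√(C(14, 62) + t(-94, -86)) = √(196 + (-8*(-86)² + 736*(-94))) = √(196 + (-8*7396 - 69184)) = √(196 + (-59168 - 69184)) = √(196 - 128352) = √(-128156) = 2*I*√32039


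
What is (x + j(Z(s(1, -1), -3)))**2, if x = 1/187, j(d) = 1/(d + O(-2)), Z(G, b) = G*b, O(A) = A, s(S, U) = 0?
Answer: 34225/139876 ≈ 0.24468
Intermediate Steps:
j(d) = 1/(-2 + d) (j(d) = 1/(d - 2) = 1/(-2 + d))
x = 1/187 ≈ 0.0053476
(x + j(Z(s(1, -1), -3)))**2 = (1/187 + 1/(-2 + 0*(-3)))**2 = (1/187 + 1/(-2 + 0))**2 = (1/187 + 1/(-2))**2 = (1/187 - 1/2)**2 = (-185/374)**2 = 34225/139876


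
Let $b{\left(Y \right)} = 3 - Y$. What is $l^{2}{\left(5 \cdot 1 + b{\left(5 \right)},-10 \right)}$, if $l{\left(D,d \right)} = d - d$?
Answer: $0$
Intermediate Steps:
$l{\left(D,d \right)} = 0$
$l^{2}{\left(5 \cdot 1 + b{\left(5 \right)},-10 \right)} = 0^{2} = 0$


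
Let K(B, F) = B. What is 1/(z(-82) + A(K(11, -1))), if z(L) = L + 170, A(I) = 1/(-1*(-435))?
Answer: 435/38281 ≈ 0.011363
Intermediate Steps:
A(I) = 1/435
z(L) = 170 + L
1/(z(-82) + A(K(11, -1))) = 1/((170 - 82) + 1/435) = 1/(88 + 1/435) = 1/(38281/435) = 435/38281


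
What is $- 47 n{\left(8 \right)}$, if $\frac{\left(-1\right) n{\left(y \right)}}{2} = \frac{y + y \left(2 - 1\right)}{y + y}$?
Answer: $94$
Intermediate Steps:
$n{\left(y \right)} = -2$ ($n{\left(y \right)} = - 2 \frac{y + y \left(2 - 1\right)}{y + y} = - 2 \frac{y + y 1}{2 y} = - 2 \left(y + y\right) \frac{1}{2 y} = - 2 \cdot 2 y \frac{1}{2 y} = \left(-2\right) 1 = -2$)
$- 47 n{\left(8 \right)} = \left(-47\right) \left(-2\right) = 94$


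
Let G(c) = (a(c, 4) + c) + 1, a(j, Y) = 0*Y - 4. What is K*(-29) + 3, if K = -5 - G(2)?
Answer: 119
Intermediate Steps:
a(j, Y) = -4 (a(j, Y) = 0 - 4 = -4)
G(c) = -3 + c (G(c) = (-4 + c) + 1 = -3 + c)
K = -4 (K = -5 - (-3 + 2) = -5 - 1*(-1) = -5 + 1 = -4)
K*(-29) + 3 = -4*(-29) + 3 = 116 + 3 = 119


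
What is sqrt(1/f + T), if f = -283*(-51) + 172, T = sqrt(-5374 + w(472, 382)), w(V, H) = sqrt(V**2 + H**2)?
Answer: sqrt(14605 + 213306025*I*sqrt(2)*sqrt(2687 - sqrt(92177)))/14605 ≈ 5.8755 + 5.8755*I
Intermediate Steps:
w(V, H) = sqrt(H**2 + V**2)
T = sqrt(-5374 + 2*sqrt(92177)) (T = sqrt(-5374 + sqrt(382**2 + 472**2)) = sqrt(-5374 + sqrt(145924 + 222784)) = sqrt(-5374 + sqrt(368708)) = sqrt(-5374 + 2*sqrt(92177)) ≈ 69.042*I)
f = 14605 (f = 14433 + 172 = 14605)
sqrt(1/f + T) = sqrt(1/14605 + sqrt(-5374 + 2*sqrt(92177)))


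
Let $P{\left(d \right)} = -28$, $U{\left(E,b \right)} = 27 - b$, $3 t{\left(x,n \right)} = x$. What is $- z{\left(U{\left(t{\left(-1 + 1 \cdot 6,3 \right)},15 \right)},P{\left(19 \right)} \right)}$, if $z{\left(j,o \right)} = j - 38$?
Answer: $26$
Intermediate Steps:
$t{\left(x,n \right)} = \frac{x}{3}$
$z{\left(j,o \right)} = -38 + j$
$- z{\left(U{\left(t{\left(-1 + 1 \cdot 6,3 \right)},15 \right)},P{\left(19 \right)} \right)} = - (-38 + \left(27 - 15\right)) = - (-38 + 12) = \left(-1\right) \left(-26\right) = 26$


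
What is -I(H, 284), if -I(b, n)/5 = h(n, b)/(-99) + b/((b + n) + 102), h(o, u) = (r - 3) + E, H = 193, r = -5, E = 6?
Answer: 175/99 ≈ 1.7677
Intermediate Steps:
h(o, u) = -2 (h(o, u) = (-5 - 3) + 6 = -8 + 6 = -2)
I(b, n) = -10/99 - 5*b/(102 + b + n) (I(b, n) = -5*(-2/(-99) + b/((b + n) + 102)) = -5*(-2*(-1/99) + b/(102 + b + n)) = -5*(2/99 + b/(102 + b + n)) = -10/99 - 5*b/(102 + b + n))
-I(H, 284) = -5*(-204 - 101*193 - 2*284)/(99*(102 + 193 + 284)) = -5*(-204 - 19493 - 568)/(99*579) = -5*(-20265)/(99*579) = -1*(-175/99) = 175/99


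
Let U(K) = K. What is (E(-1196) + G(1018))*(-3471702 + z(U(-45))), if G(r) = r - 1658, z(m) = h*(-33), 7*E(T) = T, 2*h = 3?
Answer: 2815094502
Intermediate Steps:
h = 3/2 (h = (½)*3 = 3/2 ≈ 1.5000)
E(T) = T/7
z(m) = -99/2 (z(m) = (3/2)*(-33) = -99/2)
G(r) = -1658 + r
(E(-1196) + G(1018))*(-3471702 + z(U(-45))) = ((⅐)*(-1196) + (-1658 + 1018))*(-3471702 - 99/2) = (-1196/7 - 640)*(-6943503/2) = -5676/7*(-6943503/2) = 2815094502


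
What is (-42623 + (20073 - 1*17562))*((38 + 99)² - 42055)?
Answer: 934048032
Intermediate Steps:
(-42623 + (20073 - 1*17562))*((38 + 99)² - 42055) = (-42623 + (20073 - 17562))*(137² - 42055) = (-42623 + 2511)*(18769 - 42055) = -40112*(-23286) = 934048032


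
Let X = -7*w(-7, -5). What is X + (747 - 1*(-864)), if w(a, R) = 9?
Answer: 1548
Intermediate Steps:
X = -63 (X = -7*9 = -63)
X + (747 - 1*(-864)) = -63 + (747 - 1*(-864)) = -63 + (747 + 864) = -63 + 1611 = 1548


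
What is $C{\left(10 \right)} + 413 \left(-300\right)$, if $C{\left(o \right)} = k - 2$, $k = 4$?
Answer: $-123898$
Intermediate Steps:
$C{\left(o \right)} = 2$ ($C{\left(o \right)} = 4 - 2 = 2$)
$C{\left(10 \right)} + 413 \left(-300\right) = 2 + 413 \left(-300\right) = 2 - 123900 = -123898$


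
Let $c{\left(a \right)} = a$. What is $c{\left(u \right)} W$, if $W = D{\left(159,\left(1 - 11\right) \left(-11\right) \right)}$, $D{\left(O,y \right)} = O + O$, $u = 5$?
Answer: $1590$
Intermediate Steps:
$D{\left(O,y \right)} = 2 O$
$W = 318$ ($W = 2 \cdot 159 = 318$)
$c{\left(u \right)} W = 5 \cdot 318 = 1590$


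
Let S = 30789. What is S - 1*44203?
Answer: -13414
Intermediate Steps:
S - 1*44203 = 30789 - 1*44203 = 30789 - 44203 = -13414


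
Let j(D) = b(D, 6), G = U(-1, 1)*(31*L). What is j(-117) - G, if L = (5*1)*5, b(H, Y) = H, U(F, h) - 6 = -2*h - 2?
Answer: -1667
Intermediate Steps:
U(F, h) = 4 - 2*h (U(F, h) = 6 + (-2*h - 2) = 6 + (-2 - 2*h) = 4 - 2*h)
L = 25 (L = 5*5 = 25)
G = 1550 (G = (4 - 2*1)*(31*25) = (4 - 2)*775 = 2*775 = 1550)
j(D) = D
j(-117) - G = -117 - 1*1550 = -117 - 1550 = -1667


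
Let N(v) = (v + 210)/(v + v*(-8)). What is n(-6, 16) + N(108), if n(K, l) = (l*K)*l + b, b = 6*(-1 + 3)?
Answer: -192077/126 ≈ -1524.4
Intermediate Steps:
b = 12 (b = 6*2 = 12)
N(v) = -(210 + v)/(7*v) (N(v) = (210 + v)/(v - 8*v) = (210 + v)/((-7*v)) = (210 + v)*(-1/(7*v)) = -(210 + v)/(7*v))
n(K, l) = 12 + K*l² (n(K, l) = (l*K)*l + 12 = (K*l)*l + 12 = K*l² + 12 = 12 + K*l²)
n(-6, 16) + N(108) = (12 - 6*16²) + (⅐)*(-210 - 1*108)/108 = (12 - 6*256) + (⅐)*(1/108)*(-210 - 108) = (12 - 1536) + (⅐)*(1/108)*(-318) = -1524 - 53/126 = -192077/126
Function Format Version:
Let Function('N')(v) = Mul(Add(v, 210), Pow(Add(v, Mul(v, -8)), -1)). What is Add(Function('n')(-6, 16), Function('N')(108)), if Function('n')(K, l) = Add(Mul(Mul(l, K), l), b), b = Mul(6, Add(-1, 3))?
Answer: Rational(-192077, 126) ≈ -1524.4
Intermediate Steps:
b = 12 (b = Mul(6, 2) = 12)
Function('N')(v) = Mul(Rational(-1, 7), Pow(v, -1), Add(210, v)) (Function('N')(v) = Mul(Add(210, v), Pow(Add(v, Mul(-8, v)), -1)) = Mul(Add(210, v), Pow(Mul(-7, v), -1)) = Mul(Add(210, v), Mul(Rational(-1, 7), Pow(v, -1))) = Mul(Rational(-1, 7), Pow(v, -1), Add(210, v)))
Function('n')(K, l) = Add(12, Mul(K, Pow(l, 2))) (Function('n')(K, l) = Add(Mul(Mul(l, K), l), 12) = Add(Mul(Mul(K, l), l), 12) = Add(Mul(K, Pow(l, 2)), 12) = Add(12, Mul(K, Pow(l, 2))))
Add(Function('n')(-6, 16), Function('N')(108)) = Add(Add(12, Mul(-6, Pow(16, 2))), Mul(Rational(1, 7), Pow(108, -1), Add(-210, Mul(-1, 108)))) = Add(Add(12, Mul(-6, 256)), Mul(Rational(1, 7), Rational(1, 108), Add(-210, -108))) = Add(Add(12, -1536), Mul(Rational(1, 7), Rational(1, 108), -318)) = Add(-1524, Rational(-53, 126)) = Rational(-192077, 126)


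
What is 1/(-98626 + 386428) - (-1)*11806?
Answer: 3397790413/287802 ≈ 11806.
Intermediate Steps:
1/(-98626 + 386428) - (-1)*11806 = 1/287802 - 1*(-11806) = 1/287802 + 11806 = 3397790413/287802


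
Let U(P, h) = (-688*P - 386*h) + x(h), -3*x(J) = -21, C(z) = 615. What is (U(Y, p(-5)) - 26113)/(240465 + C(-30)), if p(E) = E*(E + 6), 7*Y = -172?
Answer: -6362/210945 ≈ -0.030160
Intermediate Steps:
Y = -172/7 (Y = (⅐)*(-172) = -172/7 ≈ -24.571)
p(E) = E*(6 + E)
x(J) = 7 (x(J) = -⅓*(-21) = 7)
U(P, h) = 7 - 688*P - 386*h (U(P, h) = (-688*P - 386*h) + 7 = 7 - 688*P - 386*h)
(U(Y, p(-5)) - 26113)/(240465 + C(-30)) = ((7 - 688*(-172/7) - (-1930)*(6 - 5)) - 26113)/(240465 + 615) = ((7 + 118336/7 - (-1930)) - 26113)/241080 = ((7 + 118336/7 - 386*(-5)) - 26113)*(1/241080) = ((7 + 118336/7 + 1930) - 26113)*(1/241080) = (131895/7 - 26113)*(1/241080) = -50896/7*1/241080 = -6362/210945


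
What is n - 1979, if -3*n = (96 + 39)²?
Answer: -8054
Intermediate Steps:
n = -6075 (n = -(96 + 39)²/3 = -⅓*135² = -⅓*18225 = -6075)
n - 1979 = -6075 - 1979 = -8054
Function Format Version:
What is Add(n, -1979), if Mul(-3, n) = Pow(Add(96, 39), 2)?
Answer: -8054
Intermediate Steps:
n = -6075 (n = Mul(Rational(-1, 3), Pow(Add(96, 39), 2)) = Mul(Rational(-1, 3), Pow(135, 2)) = Mul(Rational(-1, 3), 18225) = -6075)
Add(n, -1979) = Add(-6075, -1979) = -8054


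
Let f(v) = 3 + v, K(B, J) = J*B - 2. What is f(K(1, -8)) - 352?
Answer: -359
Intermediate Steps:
K(B, J) = -2 + B*J (K(B, J) = B*J - 2 = -2 + B*J)
f(K(1, -8)) - 352 = (3 + (-2 + 1*(-8))) - 352 = (3 + (-2 - 8)) - 352 = (3 - 10) - 352 = -7 - 352 = -359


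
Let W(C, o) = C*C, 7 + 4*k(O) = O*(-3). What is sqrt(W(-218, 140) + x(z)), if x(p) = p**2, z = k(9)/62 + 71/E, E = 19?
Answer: 5*sqrt(10554604201)/2356 ≈ 218.03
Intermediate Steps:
k(O) = -7/4 - 3*O/4 (k(O) = -7/4 + (O*(-3))/4 = -7/4 + (-3*O)/4 = -7/4 - 3*O/4)
W(C, o) = C**2
z = 8481/2356 (z = (-7/4 - 3/4*9)/62 + 71/19 = (-7/4 - 27/4)*(1/62) + 71*(1/19) = -17/2*1/62 + 71/19 = -17/124 + 71/19 = 8481/2356 ≈ 3.5997)
sqrt(W(-218, 140) + x(z)) = sqrt((-218)**2 + (8481/2356)**2) = sqrt(47524 + 71927361/5550736) = sqrt(263865105025/5550736) = 5*sqrt(10554604201)/2356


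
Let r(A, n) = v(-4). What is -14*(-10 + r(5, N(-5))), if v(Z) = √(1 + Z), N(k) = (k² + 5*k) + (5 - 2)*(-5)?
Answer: 140 - 14*I*√3 ≈ 140.0 - 24.249*I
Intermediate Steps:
N(k) = -15 + k² + 5*k (N(k) = (k² + 5*k) + 3*(-5) = (k² + 5*k) - 15 = -15 + k² + 5*k)
r(A, n) = I*√3 (r(A, n) = √(1 - 4) = √(-3) = I*√3)
-14*(-10 + r(5, N(-5))) = -14*(-10 + I*√3) = 140 - 14*I*√3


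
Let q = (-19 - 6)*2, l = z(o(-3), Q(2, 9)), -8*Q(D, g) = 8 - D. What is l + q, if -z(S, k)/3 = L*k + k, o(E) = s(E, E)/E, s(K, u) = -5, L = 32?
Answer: 97/4 ≈ 24.250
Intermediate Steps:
Q(D, g) = -1 + D/8 (Q(D, g) = -(8 - D)/8 = -1 + D/8)
o(E) = -5/E
z(S, k) = -99*k (z(S, k) = -3*(32*k + k) = -99*k)
l = 297/4 (l = -99*(-1 + (⅛)*2) = -99*(-1 + ¼) = -99*(-¾) = 297/4 ≈ 74.250)
q = -50 (q = -25*2 = -50)
l + q = 297/4 - 50 = 97/4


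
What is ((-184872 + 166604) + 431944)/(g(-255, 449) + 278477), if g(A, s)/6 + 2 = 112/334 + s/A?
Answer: 5872130820/3952689269 ≈ 1.4856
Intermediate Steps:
g(A, s) = -1668/167 + 6*s/A (g(A, s) = -12 + 6*(112/334 + s/A) = -12 + 6*(112*(1/334) + s/A) = -12 + 6*(56/167 + s/A) = -12 + (336/167 + 6*s/A) = -1668/167 + 6*s/A)
((-184872 + 166604) + 431944)/(g(-255, 449) + 278477) = ((-184872 + 166604) + 431944)/((-1668/167 + 6*449/(-255)) + 278477) = (-18268 + 431944)/((-1668/167 + 6*449*(-1/255)) + 278477) = 413676/((-1668/167 - 898/85) + 278477) = 413676/(-291746/14195 + 278477) = 413676/(3952689269/14195) = 413676*(14195/3952689269) = 5872130820/3952689269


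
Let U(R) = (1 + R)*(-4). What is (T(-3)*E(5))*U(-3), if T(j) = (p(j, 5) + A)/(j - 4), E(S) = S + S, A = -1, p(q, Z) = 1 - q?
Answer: -240/7 ≈ -34.286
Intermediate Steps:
E(S) = 2*S
T(j) = -j/(-4 + j) (T(j) = ((1 - j) - 1)/(j - 4) = (-j)/(-4 + j) = -j/(-4 + j))
U(R) = -4 - 4*R
(T(-3)*E(5))*U(-3) = ((-1*(-3)/(-4 - 3))*(2*5))*(-4 - 4*(-3)) = (-1*(-3)/(-7)*10)*(-4 + 12) = (-1*(-3)*(-1/7)*10)*8 = -3/7*10*8 = -30/7*8 = -240/7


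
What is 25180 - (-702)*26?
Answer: 43432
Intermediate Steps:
25180 - (-702)*26 = 25180 - 1*(-18252) = 25180 + 18252 = 43432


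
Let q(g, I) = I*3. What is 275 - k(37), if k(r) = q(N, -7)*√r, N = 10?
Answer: 275 + 21*√37 ≈ 402.74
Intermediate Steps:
q(g, I) = 3*I
k(r) = -21*√r (k(r) = (3*(-7))*√r = -21*√r)
275 - k(37) = 275 - (-21)*√37 = 275 + 21*√37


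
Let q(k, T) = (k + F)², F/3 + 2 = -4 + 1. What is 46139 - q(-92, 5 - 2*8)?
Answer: 34690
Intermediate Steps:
F = -15 (F = -6 + 3*(-4 + 1) = -6 + 3*(-3) = -6 - 9 = -15)
q(k, T) = (-15 + k)² (q(k, T) = (k - 15)² = (-15 + k)²)
46139 - q(-92, 5 - 2*8) = 46139 - (-15 - 92)² = 46139 - 1*(-107)² = 46139 - 1*11449 = 46139 - 11449 = 34690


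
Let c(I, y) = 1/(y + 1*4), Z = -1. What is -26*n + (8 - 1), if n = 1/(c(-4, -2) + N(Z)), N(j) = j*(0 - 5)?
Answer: 25/11 ≈ 2.2727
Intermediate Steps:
c(I, y) = 1/(4 + y) (c(I, y) = 1/(y + 4) = 1/(4 + y))
N(j) = -5*j (N(j) = j*(-5) = -5*j)
n = 2/11 (n = 1/(1/(4 - 2) - 5*(-1)) = 1/(1/2 + 5) = 1/(½ + 5) = 1/(11/2) = 2/11 ≈ 0.18182)
-26*n + (8 - 1) = -26*2/11 + (8 - 1) = -52/11 + 7 = 25/11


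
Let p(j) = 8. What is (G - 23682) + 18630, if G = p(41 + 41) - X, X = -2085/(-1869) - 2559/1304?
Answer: -4097017271/812392 ≈ -5043.2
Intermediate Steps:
X = -687977/812392 (X = -2085*(-1/1869) - 2559*1/1304 = 695/623 - 2559/1304 = -687977/812392 ≈ -0.84685)
G = 7187113/812392 (G = 8 - 1*(-687977/812392) = 8 + 687977/812392 = 7187113/812392 ≈ 8.8468)
(G - 23682) + 18630 = (7187113/812392 - 23682) + 18630 = -19231880231/812392 + 18630 = -4097017271/812392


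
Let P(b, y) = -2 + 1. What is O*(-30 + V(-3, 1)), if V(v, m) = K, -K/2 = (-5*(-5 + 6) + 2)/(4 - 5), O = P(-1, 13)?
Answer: 36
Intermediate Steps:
P(b, y) = -1
O = -1
K = -6 (K = -2*(-5*(-5 + 6) + 2)/(4 - 5) = -2*(-5*1 + 2)/(-1) = -2*(-5 + 2)*(-1) = -(-6)*(-1) = -2*3 = -6)
V(v, m) = -6
O*(-30 + V(-3, 1)) = -(-30 - 6) = -1*(-36) = 36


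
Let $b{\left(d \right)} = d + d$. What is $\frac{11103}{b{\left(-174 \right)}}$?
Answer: $- \frac{3701}{116} \approx -31.905$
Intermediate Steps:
$b{\left(d \right)} = 2 d$
$\frac{11103}{b{\left(-174 \right)}} = \frac{11103}{2 \left(-174\right)} = \frac{11103}{-348} = 11103 \left(- \frac{1}{348}\right) = - \frac{3701}{116}$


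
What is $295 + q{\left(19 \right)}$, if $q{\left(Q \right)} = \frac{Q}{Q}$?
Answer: $296$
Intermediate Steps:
$q{\left(Q \right)} = 1$
$295 + q{\left(19 \right)} = 295 + 1 = 296$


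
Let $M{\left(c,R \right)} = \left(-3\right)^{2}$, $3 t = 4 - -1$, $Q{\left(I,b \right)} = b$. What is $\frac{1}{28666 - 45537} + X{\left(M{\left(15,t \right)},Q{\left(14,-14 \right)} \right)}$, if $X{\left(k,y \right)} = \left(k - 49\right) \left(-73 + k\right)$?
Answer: $\frac{43189759}{16871} \approx 2560.0$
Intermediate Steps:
$t = \frac{5}{3}$ ($t = \frac{4 - -1}{3} = \frac{4 + 1}{3} = \frac{1}{3} \cdot 5 = \frac{5}{3} \approx 1.6667$)
$M{\left(c,R \right)} = 9$
$X{\left(k,y \right)} = \left(-73 + k\right) \left(-49 + k\right)$ ($X{\left(k,y \right)} = \left(-49 + k\right) \left(-73 + k\right) = \left(-73 + k\right) \left(-49 + k\right)$)
$\frac{1}{28666 - 45537} + X{\left(M{\left(15,t \right)},Q{\left(14,-14 \right)} \right)} = \frac{1}{28666 - 45537} + \left(3577 + 9^{2} - 1098\right) = \frac{1}{-16871} + \left(3577 + 81 - 1098\right) = - \frac{1}{16871} + 2560 = \frac{43189759}{16871}$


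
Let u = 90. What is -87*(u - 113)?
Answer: 2001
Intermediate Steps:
-87*(u - 113) = -87*(90 - 113) = -87*(-23) = 2001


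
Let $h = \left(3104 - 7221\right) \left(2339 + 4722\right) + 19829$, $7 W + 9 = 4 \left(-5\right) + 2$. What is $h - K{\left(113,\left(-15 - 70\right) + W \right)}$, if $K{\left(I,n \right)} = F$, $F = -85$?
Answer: $-29050223$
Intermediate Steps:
$W = - \frac{27}{7}$ ($W = - \frac{9}{7} + \frac{4 \left(-5\right) + 2}{7} = - \frac{9}{7} + \frac{-20 + 2}{7} = - \frac{9}{7} + \frac{1}{7} \left(-18\right) = - \frac{9}{7} - \frac{18}{7} = - \frac{27}{7} \approx -3.8571$)
$K{\left(I,n \right)} = -85$
$h = -29050308$ ($h = \left(-4117\right) 7061 + 19829 = -29070137 + 19829 = -29050308$)
$h - K{\left(113,\left(-15 - 70\right) + W \right)} = -29050308 - -85 = -29050308 + 85 = -29050223$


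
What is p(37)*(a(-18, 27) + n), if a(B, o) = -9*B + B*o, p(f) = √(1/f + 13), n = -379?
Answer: -19*√17834 ≈ -2537.3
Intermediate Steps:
p(f) = √(13 + 1/f)
p(37)*(a(-18, 27) + n) = √(13 + 1/37)*(-18*(-9 + 27) - 379) = √(13 + 1/37)*(-18*18 - 379) = √(482/37)*(-324 - 379) = (√17834/37)*(-703) = -19*√17834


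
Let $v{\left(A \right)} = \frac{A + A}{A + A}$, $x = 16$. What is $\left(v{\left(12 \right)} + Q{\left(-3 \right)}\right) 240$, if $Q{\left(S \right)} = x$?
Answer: $4080$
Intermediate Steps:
$Q{\left(S \right)} = 16$
$v{\left(A \right)} = 1$ ($v{\left(A \right)} = \frac{2 A}{2 A} = 2 A \frac{1}{2 A} = 1$)
$\left(v{\left(12 \right)} + Q{\left(-3 \right)}\right) 240 = \left(1 + 16\right) 240 = 17 \cdot 240 = 4080$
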